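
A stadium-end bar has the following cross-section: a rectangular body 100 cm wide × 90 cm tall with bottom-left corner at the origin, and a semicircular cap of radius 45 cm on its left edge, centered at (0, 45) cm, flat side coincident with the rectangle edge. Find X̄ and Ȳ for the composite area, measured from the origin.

rectangular body: A = 100 × 90 = 9000.00, centroid at (50.00, 45.00).
semicircular end: A = ½π·45² = 3180.86, centroid at (-19.10, 45.00).
ΣA = 12180.86 cm²
ΣAX̄ = (9000.00)(50.00) + (3180.86)(-19.10) = 389250.00 cm³
ΣAȲ = (9000.00)(45.00) + (3180.86)(45.00) = 548138.82 cm³
X̄ = 389250.00 / 12180.86 = 31.96 cm
Ȳ = 548138.82 / 12180.86 = 45.00 cm

X̄ = 31.96 cm, Ȳ = 45.00 cm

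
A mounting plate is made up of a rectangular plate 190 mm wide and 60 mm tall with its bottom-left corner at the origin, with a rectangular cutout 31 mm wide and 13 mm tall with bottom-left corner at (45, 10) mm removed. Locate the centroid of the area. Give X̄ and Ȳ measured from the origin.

plate: A = 190 × 60 = 11400.00, centroid at (95.00, 30.00).
hole: A = −(31 × 13) = -403.00, centroid at (60.50, 16.50).
ΣA = 10997.00 mm²
ΣAX̄ = (11400.00)(95.00) + (-403.00)(60.50) = 1058618.50 mm³
ΣAȲ = (11400.00)(30.00) + (-403.00)(16.50) = 335350.50 mm³
X̄ = 1058618.50 / 10997.00 = 96.26 mm
Ȳ = 335350.50 / 10997.00 = 30.49 mm

X̄ = 96.26 mm, Ȳ = 30.49 mm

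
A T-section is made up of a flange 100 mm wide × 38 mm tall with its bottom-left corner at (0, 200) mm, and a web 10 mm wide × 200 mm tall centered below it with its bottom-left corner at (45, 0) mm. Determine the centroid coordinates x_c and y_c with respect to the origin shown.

Part | A | x̄ᵢ | ȳᵢ | A·x̄ᵢ | A·ȳᵢ
web | 2000.00 | 50.00 | 100.00 | 100000.00 | 200000.00
flange | 3800.00 | 50.00 | 219.00 | 190000.00 | 832200.00
Σ | 5800.00 |  |  | 290000.00 | 1032200.00
x_c = 290000.00 / 5800.00 = 50.00 mm
y_c = 1032200.00 / 5800.00 = 177.97 mm

x_c = 50.00 mm, y_c = 177.97 mm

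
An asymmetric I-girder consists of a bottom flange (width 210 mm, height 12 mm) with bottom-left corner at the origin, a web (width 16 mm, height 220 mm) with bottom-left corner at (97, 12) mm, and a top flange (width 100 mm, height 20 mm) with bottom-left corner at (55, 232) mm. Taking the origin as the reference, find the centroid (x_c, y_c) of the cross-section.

x_c = 105.00 mm, y_c = 115.49 mm

bottom flange: A = 210 × 12 = 2520.00, centroid at (105.00, 6.00).
web: A = 16 × 220 = 3520.00, centroid at (105.00, 122.00).
top flange: A = 100 × 20 = 2000.00, centroid at (105.00, 242.00).
ΣA = 8040.00 mm²
ΣAx_c = (2520.00)(105.00) + (3520.00)(105.00) + (2000.00)(105.00) = 844200.00 mm³
ΣAy_c = (2520.00)(6.00) + (3520.00)(122.00) + (2000.00)(242.00) = 928560.00 mm³
x_c = 844200.00 / 8040.00 = 105.00 mm
y_c = 928560.00 / 8040.00 = 115.49 mm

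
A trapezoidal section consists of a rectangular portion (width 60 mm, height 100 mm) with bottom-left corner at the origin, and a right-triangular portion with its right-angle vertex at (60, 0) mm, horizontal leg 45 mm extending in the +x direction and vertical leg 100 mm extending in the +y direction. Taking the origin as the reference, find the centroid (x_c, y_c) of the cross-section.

x_c = 42.27 mm, y_c = 45.45 mm

Part | A | x̄ᵢ | ȳᵢ | A·x̄ᵢ | A·ȳᵢ
rectangular portion | 6000.00 | 30.00 | 50.00 | 180000.00 | 300000.00
triangular portion | 2250.00 | 75.00 | 33.33 | 168750.00 | 75000.00
Σ | 8250.00 |  |  | 348750.00 | 375000.00
x_c = 348750.00 / 8250.00 = 42.27 mm
y_c = 375000.00 / 8250.00 = 45.45 mm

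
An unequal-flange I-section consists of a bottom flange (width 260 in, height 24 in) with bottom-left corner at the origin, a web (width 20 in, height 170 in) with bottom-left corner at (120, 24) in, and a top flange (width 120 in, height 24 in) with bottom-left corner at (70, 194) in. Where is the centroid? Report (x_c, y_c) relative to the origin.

x_c = 130.00 in, y_c = 82.97 in

bottom flange: A = 260 × 24 = 6240.00, centroid at (130.00, 12.00).
web: A = 20 × 170 = 3400.00, centroid at (130.00, 109.00).
top flange: A = 120 × 24 = 2880.00, centroid at (130.00, 206.00).
ΣA = 12520.00 in², ΣAx_c = 1627600.00 in³, ΣAy_c = 1038760.00 in³.
x_c = 1627600.00/12520.00 = 130.00 in; y_c = 1038760.00/12520.00 = 82.97 in.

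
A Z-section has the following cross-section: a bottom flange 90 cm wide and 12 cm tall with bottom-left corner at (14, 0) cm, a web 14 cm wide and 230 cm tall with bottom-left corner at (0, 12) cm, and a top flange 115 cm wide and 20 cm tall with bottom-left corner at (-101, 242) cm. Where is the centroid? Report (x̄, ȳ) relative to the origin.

bottom flange: A = 90 × 12 = 1080.00, centroid at (59.00, 6.00).
web: A = 14 × 230 = 3220.00, centroid at (7.00, 127.00).
top flange: A = 115 × 20 = 2300.00, centroid at (-43.50, 252.00).
ΣA = 6600.00 cm²
ΣAx̄ = (1080.00)(59.00) + (3220.00)(7.00) + (2300.00)(-43.50) = -13790.00 cm³
ΣAȳ = (1080.00)(6.00) + (3220.00)(127.00) + (2300.00)(252.00) = 995020.00 cm³
x̄ = -13790.00 / 6600.00 = -2.09 cm
ȳ = 995020.00 / 6600.00 = 150.76 cm

x̄ = -2.09 cm, ȳ = 150.76 cm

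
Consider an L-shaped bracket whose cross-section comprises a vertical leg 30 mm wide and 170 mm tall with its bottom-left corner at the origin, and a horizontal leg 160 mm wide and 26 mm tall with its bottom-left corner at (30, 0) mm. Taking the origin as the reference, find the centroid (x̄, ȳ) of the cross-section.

vertical leg: A = 30 × 170 = 5100.00, centroid at (15.00, 85.00).
horizontal leg: A = 160 × 26 = 4160.00, centroid at (110.00, 13.00).
ΣA = 9260.00 mm²
ΣAx̄ = (5100.00)(15.00) + (4160.00)(110.00) = 534100.00 mm³
ΣAȳ = (5100.00)(85.00) + (4160.00)(13.00) = 487580.00 mm³
x̄ = 534100.00 / 9260.00 = 57.68 mm
ȳ = 487580.00 / 9260.00 = 52.65 mm

x̄ = 57.68 mm, ȳ = 52.65 mm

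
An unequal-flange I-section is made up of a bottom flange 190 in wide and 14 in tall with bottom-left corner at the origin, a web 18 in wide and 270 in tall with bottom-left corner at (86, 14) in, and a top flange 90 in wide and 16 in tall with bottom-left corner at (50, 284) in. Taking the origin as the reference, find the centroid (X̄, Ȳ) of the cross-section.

X̄ = 95.00 in, Ȳ = 129.83 in

bottom flange: A = 190 × 14 = 2660.00, centroid at (95.00, 7.00).
web: A = 18 × 270 = 4860.00, centroid at (95.00, 149.00).
top flange: A = 90 × 16 = 1440.00, centroid at (95.00, 292.00).
ΣA = 8960.00 in², ΣAX̄ = 851200.00 in³, ΣAȲ = 1163240.00 in³.
X̄ = 851200.00/8960.00 = 95.00 in; Ȳ = 1163240.00/8960.00 = 129.83 in.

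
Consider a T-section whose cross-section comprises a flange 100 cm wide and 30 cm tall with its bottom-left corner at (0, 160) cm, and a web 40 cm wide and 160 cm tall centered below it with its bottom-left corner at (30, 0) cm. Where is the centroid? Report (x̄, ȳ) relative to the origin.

x̄ = 50.00 cm, ȳ = 110.32 cm

Part | A | x̄ᵢ | ȳᵢ | A·x̄ᵢ | A·ȳᵢ
web | 6400.00 | 50.00 | 80.00 | 320000.00 | 512000.00
flange | 3000.00 | 50.00 | 175.00 | 150000.00 | 525000.00
Σ | 9400.00 |  |  | 470000.00 | 1037000.00
x̄ = 470000.00 / 9400.00 = 50.00 cm
ȳ = 1037000.00 / 9400.00 = 110.32 cm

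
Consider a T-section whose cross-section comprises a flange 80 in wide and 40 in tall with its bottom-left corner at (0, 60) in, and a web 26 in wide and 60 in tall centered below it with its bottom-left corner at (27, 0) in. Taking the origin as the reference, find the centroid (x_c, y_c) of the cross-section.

x_c = 40.00 in, y_c = 63.61 in

web: A = 26 × 60 = 1560.00, centroid at (40.00, 30.00).
flange: A = 80 × 40 = 3200.00, centroid at (40.00, 80.00).
ΣA = 4760.00 in², ΣAx_c = 190400.00 in³, ΣAy_c = 302800.00 in³.
x_c = 190400.00/4760.00 = 40.00 in; y_c = 302800.00/4760.00 = 63.61 in.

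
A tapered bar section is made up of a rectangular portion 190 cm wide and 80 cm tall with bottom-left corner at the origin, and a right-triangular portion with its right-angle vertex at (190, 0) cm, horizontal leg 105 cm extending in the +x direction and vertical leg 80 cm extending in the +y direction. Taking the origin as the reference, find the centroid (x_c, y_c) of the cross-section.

x_c = 123.14 cm, y_c = 37.11 cm

rectangular portion: A = 190 × 80 = 15200.00, centroid at (95.00, 40.00).
triangular portion: A = ½·105·80 = 4200.00, centroid at (225.00, 26.67).
ΣA = 19400.00 cm²
ΣAx_c = (15200.00)(95.00) + (4200.00)(225.00) = 2389000.00 cm³
ΣAy_c = (15200.00)(40.00) + (4200.00)(26.67) = 720000.00 cm³
x_c = 2389000.00 / 19400.00 = 123.14 cm
y_c = 720000.00 / 19400.00 = 37.11 cm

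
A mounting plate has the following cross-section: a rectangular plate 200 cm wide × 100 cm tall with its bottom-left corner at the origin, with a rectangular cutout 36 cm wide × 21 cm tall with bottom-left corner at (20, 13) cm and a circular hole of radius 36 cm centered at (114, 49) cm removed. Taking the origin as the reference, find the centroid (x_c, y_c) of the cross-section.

Part | A | x̄ᵢ | ȳᵢ | A·x̄ᵢ | A·ȳᵢ
plate | 20000.00 | 100.00 | 50.00 | 2000000.00 | 1000000.00
hole 1 | -756.00 | 38.00 | 23.50 | -28728.00 | -17766.00
hole 2 | -4071.50 | 114.00 | 49.00 | -464151.47 | -199503.70
Σ | 15172.50 |  |  | 1507120.53 | 782730.30
x_c = 1507120.53 / 15172.50 = 99.33 cm
y_c = 782730.30 / 15172.50 = 51.59 cm

x_c = 99.33 cm, y_c = 51.59 cm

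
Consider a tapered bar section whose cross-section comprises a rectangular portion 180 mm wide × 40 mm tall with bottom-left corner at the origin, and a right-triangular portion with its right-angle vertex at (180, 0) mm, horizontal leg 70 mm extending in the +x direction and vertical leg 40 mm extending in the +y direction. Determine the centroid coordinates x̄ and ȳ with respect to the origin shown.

Part | A | x̄ᵢ | ȳᵢ | A·x̄ᵢ | A·ȳᵢ
rectangular portion | 7200.00 | 90.00 | 20.00 | 648000.00 | 144000.00
triangular portion | 1400.00 | 203.33 | 13.33 | 284666.67 | 18666.67
Σ | 8600.00 |  |  | 932666.67 | 162666.67
x̄ = 932666.67 / 8600.00 = 108.45 mm
ȳ = 162666.67 / 8600.00 = 18.91 mm

x̄ = 108.45 mm, ȳ = 18.91 mm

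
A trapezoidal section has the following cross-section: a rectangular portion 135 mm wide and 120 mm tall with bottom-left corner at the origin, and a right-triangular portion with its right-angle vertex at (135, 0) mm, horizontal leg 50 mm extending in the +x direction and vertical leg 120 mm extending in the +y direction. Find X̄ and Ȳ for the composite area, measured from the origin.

X̄ = 80.65 mm, Ȳ = 56.88 mm

rectangular portion: A = 135 × 120 = 16200.00, centroid at (67.50, 60.00).
triangular portion: A = ½·50·120 = 3000.00, centroid at (151.67, 40.00).
ΣA = 19200.00 mm², ΣAX̄ = 1548500.00 mm³, ΣAȲ = 1092000.00 mm³.
X̄ = 1548500.00/19200.00 = 80.65 mm; Ȳ = 1092000.00/19200.00 = 56.88 mm.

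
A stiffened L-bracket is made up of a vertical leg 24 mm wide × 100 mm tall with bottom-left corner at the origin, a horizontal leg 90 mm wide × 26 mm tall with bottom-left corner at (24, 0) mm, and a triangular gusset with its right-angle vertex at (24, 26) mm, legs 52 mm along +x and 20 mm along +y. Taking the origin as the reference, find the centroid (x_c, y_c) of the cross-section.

x_c = 40.26 mm, y_c = 31.83 mm

vertical leg: A = 24 × 100 = 2400.00, centroid at (12.00, 50.00).
horizontal leg: A = 90 × 26 = 2340.00, centroid at (69.00, 13.00).
gusset: A = ½·52·20 = 520.00, centroid at (41.33, 32.67).
ΣA = 5260.00 mm²
ΣAx_c = (2400.00)(12.00) + (2340.00)(69.00) + (520.00)(41.33) = 211753.33 mm³
ΣAy_c = (2400.00)(50.00) + (2340.00)(13.00) + (520.00)(32.67) = 167406.67 mm³
x_c = 211753.33 / 5260.00 = 40.26 mm
y_c = 167406.67 / 5260.00 = 31.83 mm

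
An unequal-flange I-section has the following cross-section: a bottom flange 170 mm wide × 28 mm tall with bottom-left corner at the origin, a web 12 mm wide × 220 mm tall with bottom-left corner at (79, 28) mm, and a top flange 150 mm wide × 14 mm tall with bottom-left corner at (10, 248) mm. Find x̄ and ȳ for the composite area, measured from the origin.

x̄ = 85.00 mm, ȳ = 101.73 mm

bottom flange: A = 170 × 28 = 4760.00, centroid at (85.00, 14.00).
web: A = 12 × 220 = 2640.00, centroid at (85.00, 138.00).
top flange: A = 150 × 14 = 2100.00, centroid at (85.00, 255.00).
ΣA = 9500.00 mm², ΣAx̄ = 807500.00 mm³, ΣAȳ = 966460.00 mm³.
x̄ = 807500.00/9500.00 = 85.00 mm; ȳ = 966460.00/9500.00 = 101.73 mm.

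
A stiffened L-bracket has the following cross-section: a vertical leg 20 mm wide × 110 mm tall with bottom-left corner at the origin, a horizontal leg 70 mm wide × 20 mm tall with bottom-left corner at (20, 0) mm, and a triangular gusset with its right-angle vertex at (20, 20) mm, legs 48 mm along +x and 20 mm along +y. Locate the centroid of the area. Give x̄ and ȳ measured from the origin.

Part | A | x̄ᵢ | ȳᵢ | A·x̄ᵢ | A·ȳᵢ
vertical leg | 2200.00 | 10.00 | 55.00 | 22000.00 | 121000.00
horizontal leg | 1400.00 | 55.00 | 10.00 | 77000.00 | 14000.00
gusset | 480.00 | 36.00 | 26.67 | 17280.00 | 12800.00
Σ | 4080.00 |  |  | 116280.00 | 147800.00
x̄ = 116280.00 / 4080.00 = 28.50 mm
ȳ = 147800.00 / 4080.00 = 36.23 mm

x̄ = 28.50 mm, ȳ = 36.23 mm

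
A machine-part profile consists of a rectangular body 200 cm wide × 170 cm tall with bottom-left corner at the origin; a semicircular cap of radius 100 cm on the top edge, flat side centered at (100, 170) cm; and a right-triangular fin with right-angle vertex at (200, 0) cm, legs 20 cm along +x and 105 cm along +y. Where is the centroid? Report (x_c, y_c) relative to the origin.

rectangular body: A = 200 × 170 = 34000.00, centroid at (100.00, 85.00).
semicircular top: A = ½π·100² = 15707.96, centroid at (100.00, 212.44).
triangular fin: A = ½·20·105 = 1050.00, centroid at (206.67, 35.00).
ΣA = 50757.96 cm², ΣAx_c = 5187796.33 cm³, ΣAy_c = 6263770.42 cm³.
x_c = 5187796.33/50757.96 = 102.21 cm; y_c = 6263770.42/50757.96 = 123.40 cm.

x_c = 102.21 cm, y_c = 123.40 cm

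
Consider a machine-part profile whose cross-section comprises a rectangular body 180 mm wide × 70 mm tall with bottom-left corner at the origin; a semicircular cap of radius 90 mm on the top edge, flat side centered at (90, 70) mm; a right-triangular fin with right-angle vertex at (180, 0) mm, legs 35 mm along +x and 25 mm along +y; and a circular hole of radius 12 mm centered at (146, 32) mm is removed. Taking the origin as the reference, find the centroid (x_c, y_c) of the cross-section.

rectangular body: A = 180 × 70 = 12600.00, centroid at (90.00, 35.00).
semicircular top: A = ½π·90² = 12723.45, centroid at (90.00, 108.20).
triangular fin: A = ½·35·25 = 437.50, centroid at (191.67, 8.33).
hole: A = −π·12² = -452.39, centroid at (146.00, 32.00).
ΣA = 25308.56 mm²
ΣAx_c = (12600.00)(90.00) + (12723.45)(90.00) + (437.50)(191.67) + (-452.39)(146.00) = 2296915.84 mm³
ΣAy_c = (12600.00)(35.00) + (12723.45)(108.20) + (437.50)(8.33) + (-452.39)(32.00) = 1806810.89 mm³
x_c = 2296915.84 / 25308.56 = 90.76 mm
y_c = 1806810.89 / 25308.56 = 71.39 mm

x_c = 90.76 mm, y_c = 71.39 mm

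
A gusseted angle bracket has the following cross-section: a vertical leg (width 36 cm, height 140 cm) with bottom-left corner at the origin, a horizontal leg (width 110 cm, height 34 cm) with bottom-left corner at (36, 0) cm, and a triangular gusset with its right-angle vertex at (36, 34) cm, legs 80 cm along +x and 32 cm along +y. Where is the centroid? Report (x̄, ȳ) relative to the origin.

x̄ = 50.82 cm, ȳ = 47.07 cm

vertical leg: A = 36 × 140 = 5040.00, centroid at (18.00, 70.00).
horizontal leg: A = 110 × 34 = 3740.00, centroid at (91.00, 17.00).
gusset: A = ½·80·32 = 1280.00, centroid at (62.67, 44.67).
ΣA = 10060.00 cm²
ΣAx̄ = (5040.00)(18.00) + (3740.00)(91.00) + (1280.00)(62.67) = 511273.33 cm³
ΣAȳ = (5040.00)(70.00) + (3740.00)(17.00) + (1280.00)(44.67) = 473553.33 cm³
x̄ = 511273.33 / 10060.00 = 50.82 cm
ȳ = 473553.33 / 10060.00 = 47.07 cm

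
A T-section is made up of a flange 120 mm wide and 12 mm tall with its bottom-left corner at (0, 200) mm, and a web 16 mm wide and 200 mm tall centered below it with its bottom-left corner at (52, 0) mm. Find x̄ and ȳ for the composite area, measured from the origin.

x̄ = 60.00 mm, ȳ = 132.90 mm

Part | A | x̄ᵢ | ȳᵢ | A·x̄ᵢ | A·ȳᵢ
web | 3200.00 | 60.00 | 100.00 | 192000.00 | 320000.00
flange | 1440.00 | 60.00 | 206.00 | 86400.00 | 296640.00
Σ | 4640.00 |  |  | 278400.00 | 616640.00
x̄ = 278400.00 / 4640.00 = 60.00 mm
ȳ = 616640.00 / 4640.00 = 132.90 mm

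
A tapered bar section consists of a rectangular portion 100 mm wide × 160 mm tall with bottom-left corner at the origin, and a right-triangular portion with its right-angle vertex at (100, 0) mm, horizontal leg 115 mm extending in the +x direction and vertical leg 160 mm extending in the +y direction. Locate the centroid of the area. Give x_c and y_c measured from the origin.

Part | A | x̄ᵢ | ȳᵢ | A·x̄ᵢ | A·ȳᵢ
rectangular portion | 16000.00 | 50.00 | 80.00 | 800000.00 | 1280000.00
triangular portion | 9200.00 | 138.33 | 53.33 | 1272666.67 | 490666.67
Σ | 25200.00 |  |  | 2072666.67 | 1770666.67
x_c = 2072666.67 / 25200.00 = 82.25 mm
y_c = 1770666.67 / 25200.00 = 70.26 mm

x_c = 82.25 mm, y_c = 70.26 mm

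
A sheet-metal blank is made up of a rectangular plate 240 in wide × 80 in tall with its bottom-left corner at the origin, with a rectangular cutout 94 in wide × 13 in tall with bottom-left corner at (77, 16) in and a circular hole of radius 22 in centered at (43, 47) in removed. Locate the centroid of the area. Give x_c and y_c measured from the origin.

x_c = 126.82 in, y_c = 40.65 in

plate: A = 240 × 80 = 19200.00, centroid at (120.00, 40.00).
hole 1: A = −(94 × 13) = -1222.00, centroid at (124.00, 22.50).
hole 2: A = −π·22² = -1520.53, centroid at (43.00, 47.00).
ΣA = 16457.47 in², ΣAx_c = 2087089.17 in³, ΣAy_c = 669040.05 in³.
x_c = 2087089.17/16457.47 = 126.82 in; y_c = 669040.05/16457.47 = 40.65 in.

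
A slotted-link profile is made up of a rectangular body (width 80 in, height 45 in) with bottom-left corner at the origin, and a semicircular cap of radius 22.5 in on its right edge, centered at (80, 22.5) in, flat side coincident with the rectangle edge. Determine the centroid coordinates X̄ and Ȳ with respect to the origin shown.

X̄ = 48.96 in, Ȳ = 22.50 in

Part | A | x̄ᵢ | ȳᵢ | A·x̄ᵢ | A·ȳᵢ
rectangular body | 3600.00 | 40.00 | 22.50 | 144000.00 | 81000.00
semicircular end | 795.22 | 89.55 | 22.50 | 71211.00 | 17892.35
Σ | 4395.22 |  |  | 215211.00 | 98892.35
X̄ = 215211.00 / 4395.22 = 48.96 in
Ȳ = 98892.35 / 4395.22 = 22.50 in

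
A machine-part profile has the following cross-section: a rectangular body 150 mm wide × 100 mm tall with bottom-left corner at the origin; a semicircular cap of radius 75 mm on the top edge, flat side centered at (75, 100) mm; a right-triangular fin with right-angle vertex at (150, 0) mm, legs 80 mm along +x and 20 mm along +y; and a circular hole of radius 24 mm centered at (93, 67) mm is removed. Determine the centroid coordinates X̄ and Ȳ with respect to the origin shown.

X̄ = 77.14 mm, Ȳ = 78.81 mm

Part | A | x̄ᵢ | ȳᵢ | A·x̄ᵢ | A·ȳᵢ
rectangular body | 15000.00 | 75.00 | 50.00 | 1125000.00 | 750000.00
semicircular top | 8835.73 | 75.00 | 131.83 | 662679.70 | 1164822.93
triangular fin | 800.00 | 176.67 | 6.67 | 141333.33 | 5333.33
hole | -1809.56 | 93.00 | 67.00 | -168288.84 | -121240.34
Σ | 22826.17 |  |  | 1760724.20 | 1798915.92
X̄ = 1760724.20 / 22826.17 = 77.14 mm
Ȳ = 1798915.92 / 22826.17 = 78.81 mm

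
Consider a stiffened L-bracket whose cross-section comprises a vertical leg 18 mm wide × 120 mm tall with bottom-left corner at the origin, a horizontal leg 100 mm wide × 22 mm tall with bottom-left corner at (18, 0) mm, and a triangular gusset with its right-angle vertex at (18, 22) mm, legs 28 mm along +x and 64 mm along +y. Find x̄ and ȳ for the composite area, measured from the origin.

x̄ = 36.82 mm, ȳ = 36.65 mm

vertical leg: A = 18 × 120 = 2160.00, centroid at (9.00, 60.00).
horizontal leg: A = 100 × 22 = 2200.00, centroid at (68.00, 11.00).
gusset: A = ½·28·64 = 896.00, centroid at (27.33, 43.33).
ΣA = 5256.00 mm², ΣAx̄ = 193530.67 mm³, ΣAȳ = 192626.67 mm³.
x̄ = 193530.67/5256.00 = 36.82 mm; ȳ = 192626.67/5256.00 = 36.65 mm.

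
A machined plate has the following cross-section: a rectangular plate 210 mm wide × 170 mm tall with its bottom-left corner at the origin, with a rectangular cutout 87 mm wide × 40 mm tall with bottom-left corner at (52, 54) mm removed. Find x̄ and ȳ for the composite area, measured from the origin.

x̄ = 106.03 mm, ȳ = 86.19 mm

plate: A = 210 × 170 = 35700.00, centroid at (105.00, 85.00).
hole: A = −(87 × 40) = -3480.00, centroid at (95.50, 74.00).
ΣA = 32220.00 mm²
ΣAx̄ = (35700.00)(105.00) + (-3480.00)(95.50) = 3416160.00 mm³
ΣAȳ = (35700.00)(85.00) + (-3480.00)(74.00) = 2776980.00 mm³
x̄ = 3416160.00 / 32220.00 = 106.03 mm
ȳ = 2776980.00 / 32220.00 = 86.19 mm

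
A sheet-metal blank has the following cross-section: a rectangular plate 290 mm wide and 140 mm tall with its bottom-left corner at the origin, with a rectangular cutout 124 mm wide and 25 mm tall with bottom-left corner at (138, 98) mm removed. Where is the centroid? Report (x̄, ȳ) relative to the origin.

x̄ = 140.45 mm, ȳ = 66.65 mm

Part | A | x̄ᵢ | ȳᵢ | A·x̄ᵢ | A·ȳᵢ
plate | 40600.00 | 145.00 | 70.00 | 5887000.00 | 2842000.00
hole | -3100.00 | 200.00 | 110.50 | -620000.00 | -342550.00
Σ | 37500.00 |  |  | 5267000.00 | 2499450.00
x̄ = 5267000.00 / 37500.00 = 140.45 mm
ȳ = 2499450.00 / 37500.00 = 66.65 mm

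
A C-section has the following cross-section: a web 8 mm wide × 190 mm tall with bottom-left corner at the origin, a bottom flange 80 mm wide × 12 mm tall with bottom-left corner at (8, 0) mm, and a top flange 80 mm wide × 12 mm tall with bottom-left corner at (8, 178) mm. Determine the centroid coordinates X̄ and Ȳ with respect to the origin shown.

X̄ = 28.56 mm, Ȳ = 95.00 mm

Part | A | x̄ᵢ | ȳᵢ | A·x̄ᵢ | A·ȳᵢ
web | 1520.00 | 4.00 | 95.00 | 6080.00 | 144400.00
bottom flange | 960.00 | 48.00 | 6.00 | 46080.00 | 5760.00
top flange | 960.00 | 48.00 | 184.00 | 46080.00 | 176640.00
Σ | 3440.00 |  |  | 98240.00 | 326800.00
X̄ = 98240.00 / 3440.00 = 28.56 mm
Ȳ = 326800.00 / 3440.00 = 95.00 mm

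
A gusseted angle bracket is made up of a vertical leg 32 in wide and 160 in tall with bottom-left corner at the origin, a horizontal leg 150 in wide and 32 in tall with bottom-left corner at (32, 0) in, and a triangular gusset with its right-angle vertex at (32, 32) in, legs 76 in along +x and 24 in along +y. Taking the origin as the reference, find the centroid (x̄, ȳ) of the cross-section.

x̄ = 59.81 in, ȳ = 48.27 in

Part | A | x̄ᵢ | ȳᵢ | A·x̄ᵢ | A·ȳᵢ
vertical leg | 5120.00 | 16.00 | 80.00 | 81920.00 | 409600.00
horizontal leg | 4800.00 | 107.00 | 16.00 | 513600.00 | 76800.00
gusset | 912.00 | 57.33 | 40.00 | 52288.00 | 36480.00
Σ | 10832.00 |  |  | 647808.00 | 522880.00
x̄ = 647808.00 / 10832.00 = 59.81 in
ȳ = 522880.00 / 10832.00 = 48.27 in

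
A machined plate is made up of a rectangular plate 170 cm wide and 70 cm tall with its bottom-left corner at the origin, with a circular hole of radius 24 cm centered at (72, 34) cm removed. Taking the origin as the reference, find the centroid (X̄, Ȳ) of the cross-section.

X̄ = 87.33 cm, Ȳ = 35.18 cm

plate: A = 170 × 70 = 11900.00, centroid at (85.00, 35.00).
hole: A = −π·24² = -1809.56, centroid at (72.00, 34.00).
ΣA = 10090.44 cm²
ΣAX̄ = (11900.00)(85.00) + (-1809.56)(72.00) = 881211.87 cm³
ΣAȲ = (11900.00)(35.00) + (-1809.56)(34.00) = 354975.05 cm³
X̄ = 881211.87 / 10090.44 = 87.33 cm
Ȳ = 354975.05 / 10090.44 = 35.18 cm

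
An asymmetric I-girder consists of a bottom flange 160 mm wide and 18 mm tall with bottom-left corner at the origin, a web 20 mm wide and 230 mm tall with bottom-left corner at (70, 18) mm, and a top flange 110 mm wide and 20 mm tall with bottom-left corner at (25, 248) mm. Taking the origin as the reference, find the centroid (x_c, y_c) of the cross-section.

bottom flange: A = 160 × 18 = 2880.00, centroid at (80.00, 9.00).
web: A = 20 × 230 = 4600.00, centroid at (80.00, 133.00).
top flange: A = 110 × 20 = 2200.00, centroid at (80.00, 258.00).
ΣA = 9680.00 mm²
ΣAx_c = (2880.00)(80.00) + (4600.00)(80.00) + (2200.00)(80.00) = 774400.00 mm³
ΣAy_c = (2880.00)(9.00) + (4600.00)(133.00) + (2200.00)(258.00) = 1205320.00 mm³
x_c = 774400.00 / 9680.00 = 80.00 mm
y_c = 1205320.00 / 9680.00 = 124.52 mm

x_c = 80.00 mm, y_c = 124.52 mm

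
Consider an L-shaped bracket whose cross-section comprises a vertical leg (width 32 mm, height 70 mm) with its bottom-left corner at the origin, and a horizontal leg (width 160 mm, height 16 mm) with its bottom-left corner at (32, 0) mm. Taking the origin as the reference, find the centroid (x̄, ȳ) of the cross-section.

x̄ = 67.20 mm, ȳ = 20.60 mm

vertical leg: A = 32 × 70 = 2240.00, centroid at (16.00, 35.00).
horizontal leg: A = 160 × 16 = 2560.00, centroid at (112.00, 8.00).
ΣA = 4800.00 mm²
ΣAx̄ = (2240.00)(16.00) + (2560.00)(112.00) = 322560.00 mm³
ΣAȳ = (2240.00)(35.00) + (2560.00)(8.00) = 98880.00 mm³
x̄ = 322560.00 / 4800.00 = 67.20 mm
ȳ = 98880.00 / 4800.00 = 20.60 mm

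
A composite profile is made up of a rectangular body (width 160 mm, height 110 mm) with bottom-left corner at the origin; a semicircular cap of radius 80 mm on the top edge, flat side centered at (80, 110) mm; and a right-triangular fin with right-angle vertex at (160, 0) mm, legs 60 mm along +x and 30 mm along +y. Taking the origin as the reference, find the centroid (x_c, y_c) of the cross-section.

x_c = 83.15 mm, y_c = 84.90 mm

Part | A | x̄ᵢ | ȳᵢ | A·x̄ᵢ | A·ȳᵢ
rectangular body | 17600.00 | 80.00 | 55.00 | 1408000.00 | 968000.00
semicircular top | 10053.10 | 80.00 | 143.95 | 804247.72 | 1447173.95
triangular fin | 900.00 | 180.00 | 10.00 | 162000.00 | 9000.00
Σ | 28553.10 |  |  | 2374247.72 | 2424173.95
x_c = 2374247.72 / 28553.10 = 83.15 mm
y_c = 2424173.95 / 28553.10 = 84.90 mm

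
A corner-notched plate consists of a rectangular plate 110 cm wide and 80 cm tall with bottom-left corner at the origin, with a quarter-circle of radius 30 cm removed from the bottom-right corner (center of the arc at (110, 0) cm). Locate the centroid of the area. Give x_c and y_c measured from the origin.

x_c = 51.31 cm, y_c = 42.38 cm

Part | A | x̄ᵢ | ȳᵢ | A·x̄ᵢ | A·ȳᵢ
plate | 8800.00 | 55.00 | 40.00 | 484000.00 | 352000.00
removed quarter-circle | -706.86 | 97.27 | 12.73 | -68754.42 | -9000.00
Σ | 8093.14 |  |  | 415245.58 | 343000.00
x_c = 415245.58 / 8093.14 = 51.31 cm
y_c = 343000.00 / 8093.14 = 42.38 cm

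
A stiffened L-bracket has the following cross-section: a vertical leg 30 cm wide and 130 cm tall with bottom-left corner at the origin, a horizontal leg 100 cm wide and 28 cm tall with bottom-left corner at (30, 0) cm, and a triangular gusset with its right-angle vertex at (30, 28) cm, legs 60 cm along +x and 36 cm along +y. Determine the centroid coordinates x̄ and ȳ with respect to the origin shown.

vertical leg: A = 30 × 130 = 3900.00, centroid at (15.00, 65.00).
horizontal leg: A = 100 × 28 = 2800.00, centroid at (80.00, 14.00).
gusset: A = ½·60·36 = 1080.00, centroid at (50.00, 40.00).
ΣA = 7780.00 cm²
ΣAx̄ = (3900.00)(15.00) + (2800.00)(80.00) + (1080.00)(50.00) = 336500.00 cm³
ΣAȳ = (3900.00)(65.00) + (2800.00)(14.00) + (1080.00)(40.00) = 335900.00 cm³
x̄ = 336500.00 / 7780.00 = 43.25 cm
ȳ = 335900.00 / 7780.00 = 43.17 cm

x̄ = 43.25 cm, ȳ = 43.17 cm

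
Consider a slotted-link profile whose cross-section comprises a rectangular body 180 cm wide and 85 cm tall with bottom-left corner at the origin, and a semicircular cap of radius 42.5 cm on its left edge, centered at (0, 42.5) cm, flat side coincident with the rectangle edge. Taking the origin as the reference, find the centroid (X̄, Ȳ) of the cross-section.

rectangular body: A = 180 × 85 = 15300.00, centroid at (90.00, 42.50).
semicircular end: A = ½π·42.5² = 2837.25, centroid at (-18.04, 42.50).
ΣA = 18137.25 cm²
ΣAX̄ = (15300.00)(90.00) + (2837.25)(-18.04) = 1325822.92 cm³
ΣAȲ = (15300.00)(42.50) + (2837.25)(42.50) = 770833.16 cm³
X̄ = 1325822.92 / 18137.25 = 73.10 cm
Ȳ = 770833.16 / 18137.25 = 42.50 cm

X̄ = 73.10 cm, Ȳ = 42.50 cm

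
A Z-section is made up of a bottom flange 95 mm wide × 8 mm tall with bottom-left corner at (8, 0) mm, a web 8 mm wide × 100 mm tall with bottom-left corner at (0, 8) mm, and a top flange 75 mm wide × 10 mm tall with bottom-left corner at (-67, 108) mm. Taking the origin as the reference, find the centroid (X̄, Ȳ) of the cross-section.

bottom flange: A = 95 × 8 = 760.00, centroid at (55.50, 4.00).
web: A = 8 × 100 = 800.00, centroid at (4.00, 58.00).
top flange: A = 75 × 10 = 750.00, centroid at (-29.50, 113.00).
ΣA = 2310.00 mm²
ΣAX̄ = (760.00)(55.50) + (800.00)(4.00) + (750.00)(-29.50) = 23255.00 mm³
ΣAȲ = (760.00)(4.00) + (800.00)(58.00) + (750.00)(113.00) = 134190.00 mm³
X̄ = 23255.00 / 2310.00 = 10.07 mm
Ȳ = 134190.00 / 2310.00 = 58.09 mm

X̄ = 10.07 mm, Ȳ = 58.09 mm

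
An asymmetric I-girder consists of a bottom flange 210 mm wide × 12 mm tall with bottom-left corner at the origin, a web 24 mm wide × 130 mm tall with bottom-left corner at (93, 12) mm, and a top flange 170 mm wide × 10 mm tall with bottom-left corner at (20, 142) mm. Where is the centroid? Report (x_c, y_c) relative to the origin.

bottom flange: A = 210 × 12 = 2520.00, centroid at (105.00, 6.00).
web: A = 24 × 130 = 3120.00, centroid at (105.00, 77.00).
top flange: A = 170 × 10 = 1700.00, centroid at (105.00, 147.00).
ΣA = 7340.00 mm²
ΣAx_c = (2520.00)(105.00) + (3120.00)(105.00) + (1700.00)(105.00) = 770700.00 mm³
ΣAy_c = (2520.00)(6.00) + (3120.00)(77.00) + (1700.00)(147.00) = 505260.00 mm³
x_c = 770700.00 / 7340.00 = 105.00 mm
y_c = 505260.00 / 7340.00 = 68.84 mm

x_c = 105.00 mm, y_c = 68.84 mm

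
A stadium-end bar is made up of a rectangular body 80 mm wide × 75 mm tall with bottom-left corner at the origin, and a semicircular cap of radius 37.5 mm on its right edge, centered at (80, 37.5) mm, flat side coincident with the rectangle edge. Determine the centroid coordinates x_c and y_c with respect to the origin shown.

rectangular body: A = 80 × 75 = 6000.00, centroid at (40.00, 37.50).
semicircular end: A = ½π·37.5² = 2208.93, centroid at (95.92, 37.50).
ΣA = 8208.93 mm²
ΣAx_c = (6000.00)(40.00) + (2208.93)(95.92) = 451870.84 mm³
ΣAy_c = (6000.00)(37.50) + (2208.93)(37.50) = 307834.96 mm³
x_c = 451870.84 / 8208.93 = 55.05 mm
y_c = 307834.96 / 8208.93 = 37.50 mm

x_c = 55.05 mm, y_c = 37.50 mm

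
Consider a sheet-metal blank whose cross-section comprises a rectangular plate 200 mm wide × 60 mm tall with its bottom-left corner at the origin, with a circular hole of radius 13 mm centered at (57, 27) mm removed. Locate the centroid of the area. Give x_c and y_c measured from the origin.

x_c = 101.99 mm, y_c = 30.14 mm

plate: A = 200 × 60 = 12000.00, centroid at (100.00, 30.00).
hole: A = −π·13² = -530.93, centroid at (57.00, 27.00).
ΣA = 11469.07 mm²
ΣAx_c = (12000.00)(100.00) + (-530.93)(57.00) = 1169737.04 mm³
ΣAy_c = (12000.00)(30.00) + (-530.93)(27.00) = 345664.91 mm³
x_c = 1169737.04 / 11469.07 = 101.99 mm
y_c = 345664.91 / 11469.07 = 30.14 mm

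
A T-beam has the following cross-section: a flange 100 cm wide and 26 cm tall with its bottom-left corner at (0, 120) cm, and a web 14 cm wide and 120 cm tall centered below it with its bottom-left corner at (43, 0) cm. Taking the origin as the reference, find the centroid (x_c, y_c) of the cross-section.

x_c = 50.00 cm, y_c = 104.35 cm

Part | A | x̄ᵢ | ȳᵢ | A·x̄ᵢ | A·ȳᵢ
web | 1680.00 | 50.00 | 60.00 | 84000.00 | 100800.00
flange | 2600.00 | 50.00 | 133.00 | 130000.00 | 345800.00
Σ | 4280.00 |  |  | 214000.00 | 446600.00
x_c = 214000.00 / 4280.00 = 50.00 cm
y_c = 446600.00 / 4280.00 = 104.35 cm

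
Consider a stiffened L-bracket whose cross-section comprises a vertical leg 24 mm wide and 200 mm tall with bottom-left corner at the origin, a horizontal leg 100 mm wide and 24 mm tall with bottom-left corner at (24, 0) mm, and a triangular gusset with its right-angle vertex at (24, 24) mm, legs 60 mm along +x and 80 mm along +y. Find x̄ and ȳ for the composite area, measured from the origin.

x̄ = 35.50 mm, ȳ = 65.67 mm

vertical leg: A = 24 × 200 = 4800.00, centroid at (12.00, 100.00).
horizontal leg: A = 100 × 24 = 2400.00, centroid at (74.00, 12.00).
gusset: A = ½·60·80 = 2400.00, centroid at (44.00, 50.67).
ΣA = 9600.00 mm²
ΣAx̄ = (4800.00)(12.00) + (2400.00)(74.00) + (2400.00)(44.00) = 340800.00 mm³
ΣAȳ = (4800.00)(100.00) + (2400.00)(12.00) + (2400.00)(50.67) = 630400.00 mm³
x̄ = 340800.00 / 9600.00 = 35.50 mm
ȳ = 630400.00 / 9600.00 = 65.67 mm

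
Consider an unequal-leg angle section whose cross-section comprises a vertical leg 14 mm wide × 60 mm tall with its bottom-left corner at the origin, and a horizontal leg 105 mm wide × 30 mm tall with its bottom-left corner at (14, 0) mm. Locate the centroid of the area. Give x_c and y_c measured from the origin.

vertical leg: A = 14 × 60 = 840.00, centroid at (7.00, 30.00).
horizontal leg: A = 105 × 30 = 3150.00, centroid at (66.50, 15.00).
ΣA = 3990.00 mm²
ΣAx_c = (840.00)(7.00) + (3150.00)(66.50) = 215355.00 mm³
ΣAy_c = (840.00)(30.00) + (3150.00)(15.00) = 72450.00 mm³
x_c = 215355.00 / 3990.00 = 53.97 mm
y_c = 72450.00 / 3990.00 = 18.16 mm

x_c = 53.97 mm, y_c = 18.16 mm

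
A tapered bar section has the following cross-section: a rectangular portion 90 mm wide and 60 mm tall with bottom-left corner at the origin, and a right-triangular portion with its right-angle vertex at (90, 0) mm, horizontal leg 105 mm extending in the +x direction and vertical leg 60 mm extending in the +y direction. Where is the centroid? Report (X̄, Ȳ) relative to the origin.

X̄ = 74.47 mm, Ȳ = 26.32 mm

rectangular portion: A = 90 × 60 = 5400.00, centroid at (45.00, 30.00).
triangular portion: A = ½·105·60 = 3150.00, centroid at (125.00, 20.00).
ΣA = 8550.00 mm², ΣAX̄ = 636750.00 mm³, ΣAȲ = 225000.00 mm³.
X̄ = 636750.00/8550.00 = 74.47 mm; Ȳ = 225000.00/8550.00 = 26.32 mm.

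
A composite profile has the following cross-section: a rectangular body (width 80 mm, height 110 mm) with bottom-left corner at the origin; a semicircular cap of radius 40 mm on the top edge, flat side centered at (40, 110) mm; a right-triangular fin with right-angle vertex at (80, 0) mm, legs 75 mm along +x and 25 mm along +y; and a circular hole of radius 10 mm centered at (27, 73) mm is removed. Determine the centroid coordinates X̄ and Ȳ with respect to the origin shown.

X̄ = 45.45 mm, Ȳ = 66.02 mm

Part | A | x̄ᵢ | ȳᵢ | A·x̄ᵢ | A·ȳᵢ
rectangular body | 8800.00 | 40.00 | 55.00 | 352000.00 | 484000.00
semicircular top | 2513.27 | 40.00 | 126.98 | 100530.96 | 319126.82
triangular fin | 937.50 | 105.00 | 8.33 | 98437.50 | 7812.50
hole | -314.16 | 27.00 | 73.00 | -8482.30 | -22933.63
Σ | 11936.61 |  |  | 542486.16 | 788005.69
X̄ = 542486.16 / 11936.61 = 45.45 mm
Ȳ = 788005.69 / 11936.61 = 66.02 mm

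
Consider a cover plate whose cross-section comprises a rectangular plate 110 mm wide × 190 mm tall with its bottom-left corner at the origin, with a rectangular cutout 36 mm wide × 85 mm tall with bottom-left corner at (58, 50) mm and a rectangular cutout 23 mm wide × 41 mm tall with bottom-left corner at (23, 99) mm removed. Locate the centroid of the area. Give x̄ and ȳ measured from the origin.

x̄ = 52.34 mm, ȳ = 94.09 mm

plate: A = 110 × 190 = 20900.00, centroid at (55.00, 95.00).
hole 1: A = −(36 × 85) = -3060.00, centroid at (76.00, 92.50).
hole 2: A = −(23 × 41) = -943.00, centroid at (34.50, 119.50).
ΣA = 16897.00 mm²
ΣAx̄ = (20900.00)(55.00) + (-3060.00)(76.00) + (-943.00)(34.50) = 884406.50 mm³
ΣAȳ = (20900.00)(95.00) + (-3060.00)(92.50) + (-943.00)(119.50) = 1589761.50 mm³
x̄ = 884406.50 / 16897.00 = 52.34 mm
ȳ = 1589761.50 / 16897.00 = 94.09 mm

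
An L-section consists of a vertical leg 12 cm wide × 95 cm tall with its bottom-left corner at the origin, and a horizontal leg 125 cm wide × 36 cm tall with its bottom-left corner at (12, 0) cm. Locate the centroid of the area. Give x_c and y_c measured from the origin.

x_c = 60.65 cm, y_c = 23.96 cm

Part | A | x̄ᵢ | ȳᵢ | A·x̄ᵢ | A·ȳᵢ
vertical leg | 1140.00 | 6.00 | 47.50 | 6840.00 | 54150.00
horizontal leg | 4500.00 | 74.50 | 18.00 | 335250.00 | 81000.00
Σ | 5640.00 |  |  | 342090.00 | 135150.00
x_c = 342090.00 / 5640.00 = 60.65 cm
y_c = 135150.00 / 5640.00 = 23.96 cm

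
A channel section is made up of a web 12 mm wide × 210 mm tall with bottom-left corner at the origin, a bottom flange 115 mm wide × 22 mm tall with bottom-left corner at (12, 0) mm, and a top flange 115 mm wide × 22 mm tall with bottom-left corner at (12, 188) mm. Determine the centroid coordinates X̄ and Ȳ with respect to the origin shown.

X̄ = 48.39 mm, Ȳ = 105.00 mm

web: A = 12 × 210 = 2520.00, centroid at (6.00, 105.00).
bottom flange: A = 115 × 22 = 2530.00, centroid at (69.50, 11.00).
top flange: A = 115 × 22 = 2530.00, centroid at (69.50, 199.00).
ΣA = 7580.00 mm², ΣAX̄ = 366790.00 mm³, ΣAȲ = 795900.00 mm³.
X̄ = 366790.00/7580.00 = 48.39 mm; Ȳ = 795900.00/7580.00 = 105.00 mm.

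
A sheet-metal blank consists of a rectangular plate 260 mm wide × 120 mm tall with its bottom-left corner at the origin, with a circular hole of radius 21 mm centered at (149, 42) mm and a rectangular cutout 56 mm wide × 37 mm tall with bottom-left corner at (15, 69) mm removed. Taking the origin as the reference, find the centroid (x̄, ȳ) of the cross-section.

plate: A = 260 × 120 = 31200.00, centroid at (130.00, 60.00).
hole 1: A = −π·21² = -1385.44, centroid at (149.00, 42.00).
hole 2: A = −(56 × 37) = -2072.00, centroid at (43.00, 87.50).
ΣA = 27742.56 mm², ΣAx̄ = 3760473.09 mm³, ΣAȳ = 1632511.42 mm³.
x̄ = 3760473.09/27742.56 = 135.55 mm; ȳ = 1632511.42/27742.56 = 58.85 mm.

x̄ = 135.55 mm, ȳ = 58.85 mm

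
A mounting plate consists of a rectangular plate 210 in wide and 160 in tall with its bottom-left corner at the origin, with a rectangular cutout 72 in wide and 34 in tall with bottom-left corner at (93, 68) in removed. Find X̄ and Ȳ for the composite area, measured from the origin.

X̄ = 103.11 in, Ȳ = 79.61 in

plate: A = 210 × 160 = 33600.00, centroid at (105.00, 80.00).
hole: A = −(72 × 34) = -2448.00, centroid at (129.00, 85.00).
ΣA = 31152.00 in², ΣAX̄ = 3212208.00 in³, ΣAȲ = 2479920.00 in³.
X̄ = 3212208.00/31152.00 = 103.11 in; Ȳ = 2479920.00/31152.00 = 79.61 in.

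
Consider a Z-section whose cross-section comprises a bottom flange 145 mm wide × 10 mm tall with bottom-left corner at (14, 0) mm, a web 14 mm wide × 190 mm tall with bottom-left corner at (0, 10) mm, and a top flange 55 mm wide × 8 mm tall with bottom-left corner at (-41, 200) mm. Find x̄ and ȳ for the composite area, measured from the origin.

x̄ = 30.35 mm, ȳ = 82.71 mm

bottom flange: A = 145 × 10 = 1450.00, centroid at (86.50, 5.00).
web: A = 14 × 190 = 2660.00, centroid at (7.00, 105.00).
top flange: A = 55 × 8 = 440.00, centroid at (-13.50, 204.00).
ΣA = 4550.00 mm², ΣAx̄ = 138105.00 mm³, ΣAȳ = 376310.00 mm³.
x̄ = 138105.00/4550.00 = 30.35 mm; ȳ = 376310.00/4550.00 = 82.71 mm.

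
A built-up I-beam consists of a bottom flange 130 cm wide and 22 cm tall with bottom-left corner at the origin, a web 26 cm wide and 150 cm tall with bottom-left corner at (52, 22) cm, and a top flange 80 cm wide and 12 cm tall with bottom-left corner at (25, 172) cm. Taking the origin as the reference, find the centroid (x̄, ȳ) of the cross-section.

bottom flange: A = 130 × 22 = 2860.00, centroid at (65.00, 11.00).
web: A = 26 × 150 = 3900.00, centroid at (65.00, 97.00).
top flange: A = 80 × 12 = 960.00, centroid at (65.00, 178.00).
ΣA = 7720.00 cm², ΣAx̄ = 501800.00 cm³, ΣAȳ = 580640.00 cm³.
x̄ = 501800.00/7720.00 = 65.00 cm; ȳ = 580640.00/7720.00 = 75.21 cm.

x̄ = 65.00 cm, ȳ = 75.21 cm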